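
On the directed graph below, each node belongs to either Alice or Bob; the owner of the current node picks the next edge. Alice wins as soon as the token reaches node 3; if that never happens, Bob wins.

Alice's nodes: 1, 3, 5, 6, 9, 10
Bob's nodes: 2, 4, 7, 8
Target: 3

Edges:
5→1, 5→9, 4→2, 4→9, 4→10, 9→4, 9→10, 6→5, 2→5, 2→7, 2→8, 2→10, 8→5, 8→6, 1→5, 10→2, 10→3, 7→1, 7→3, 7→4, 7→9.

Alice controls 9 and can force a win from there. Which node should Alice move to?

A0 = {3}
A1: add {10} — 10 (Alice) has 10→3.
A2: add {9} — 9 (Alice) has 9→10.
A3: add {5} — 5 (Alice) has 5→9.
A4: add {1, 6} — 1 (Alice) has 1→5; 6 (Alice) has 6→5.
A5: add {8} — 8 (Bob): all of {5, 6} already in.
A6 = A5; e.g. 2 (Bob) can still go to 7. Fixed point.
From 9, successor 10 is in the attractor (rank 1); the other successor 4 is not.

10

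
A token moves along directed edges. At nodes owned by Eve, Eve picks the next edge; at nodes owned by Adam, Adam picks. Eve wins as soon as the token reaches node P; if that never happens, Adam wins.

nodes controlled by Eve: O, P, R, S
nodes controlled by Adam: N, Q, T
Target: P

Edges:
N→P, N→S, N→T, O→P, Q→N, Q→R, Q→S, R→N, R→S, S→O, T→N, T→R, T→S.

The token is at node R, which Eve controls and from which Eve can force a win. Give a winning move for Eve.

A0 = {P}
A1: add {O} — O (Eve) has O→P.
A2: add {S} — S (Eve) has S→O.
A3: add {R} — R (Eve) has R→S.
A4 = A3; e.g. N (Adam) can still go to T. Fixed point.
From R, successor S is in the attractor (rank 2); the other successor N is not.

S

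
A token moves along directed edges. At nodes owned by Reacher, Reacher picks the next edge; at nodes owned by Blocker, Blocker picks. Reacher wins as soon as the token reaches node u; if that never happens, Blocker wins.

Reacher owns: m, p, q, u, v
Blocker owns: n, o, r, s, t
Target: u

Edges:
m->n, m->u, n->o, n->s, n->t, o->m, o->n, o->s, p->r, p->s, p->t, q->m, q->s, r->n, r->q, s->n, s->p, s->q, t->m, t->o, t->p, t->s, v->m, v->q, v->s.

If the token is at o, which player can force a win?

Blocker

A0 = {u}
A1: add {m} — m (Reacher) has m→u.
A2: add {q, v} — q (Reacher) has q→m; v (Reacher) has v→m.
A3 = A2; e.g. n (Blocker) can still go to o. Fixed point.
o never enters the attractor, so Blocker can avoid the target forever.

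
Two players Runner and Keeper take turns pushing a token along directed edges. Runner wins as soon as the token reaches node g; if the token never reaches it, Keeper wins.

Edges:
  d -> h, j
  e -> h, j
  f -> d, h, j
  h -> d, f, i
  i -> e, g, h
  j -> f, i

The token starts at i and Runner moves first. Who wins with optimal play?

Runner

Track states (vertex, player-to-move).
A0 = {(g,Runner), (g,Keeper)}
A1: add {(i,Runner)}.
(i,Runner) ∈ A1 ⇒ Runner forces the target.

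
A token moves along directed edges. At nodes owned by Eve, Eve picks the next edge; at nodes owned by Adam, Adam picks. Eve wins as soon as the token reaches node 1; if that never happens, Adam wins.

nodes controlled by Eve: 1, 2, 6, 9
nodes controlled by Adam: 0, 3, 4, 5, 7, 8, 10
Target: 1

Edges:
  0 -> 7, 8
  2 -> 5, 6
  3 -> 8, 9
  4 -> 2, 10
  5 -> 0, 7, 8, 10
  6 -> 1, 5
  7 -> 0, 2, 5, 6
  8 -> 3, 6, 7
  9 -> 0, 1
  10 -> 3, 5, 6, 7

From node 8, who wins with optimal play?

Adam

A0 = {1}
A1: add {6, 9} — 6 (Eve) has 6→1; 9 (Eve) has 9→1.
A2: add {2} — 2 (Eve) has 2→6.
A3 = A2; e.g. 0 (Adam) can still go to 7. Fixed point.
8 never enters the attractor, so Adam can avoid the target forever.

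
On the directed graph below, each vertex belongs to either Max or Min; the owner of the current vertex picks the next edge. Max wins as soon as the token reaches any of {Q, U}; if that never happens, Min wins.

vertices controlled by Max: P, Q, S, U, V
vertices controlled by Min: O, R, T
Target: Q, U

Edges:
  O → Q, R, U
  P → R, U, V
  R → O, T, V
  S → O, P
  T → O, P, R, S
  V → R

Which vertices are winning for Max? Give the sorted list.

P, Q, S, U

A0 = {Q, U}
A1: add {P} — P (Max) has P→U.
A2: add {S} — S (Max) has S→P.
A3 = A2; e.g. O (Min) can still go to R. Fixed point.
Max's winning region = {P, Q, S, U}.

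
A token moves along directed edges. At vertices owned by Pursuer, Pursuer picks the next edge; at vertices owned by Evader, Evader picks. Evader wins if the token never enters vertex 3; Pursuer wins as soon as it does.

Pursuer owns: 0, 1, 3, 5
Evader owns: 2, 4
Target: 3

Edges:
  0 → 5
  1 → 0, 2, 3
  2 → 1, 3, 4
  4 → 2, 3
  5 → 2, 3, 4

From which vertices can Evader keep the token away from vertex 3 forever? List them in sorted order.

2, 4

A0 = {3}
A1: add {1, 5} — 1 (Pursuer) has 1→3; 5 (Pursuer) has 5→3.
A2: add {0} — 0 (Pursuer) has 0→5.
A3 = A2; e.g. 2 (Evader) can still go to 4. Fixed point.
Pursuer's attractor = {0, 1, 3, 5}; Evader avoids the target exactly from the complement.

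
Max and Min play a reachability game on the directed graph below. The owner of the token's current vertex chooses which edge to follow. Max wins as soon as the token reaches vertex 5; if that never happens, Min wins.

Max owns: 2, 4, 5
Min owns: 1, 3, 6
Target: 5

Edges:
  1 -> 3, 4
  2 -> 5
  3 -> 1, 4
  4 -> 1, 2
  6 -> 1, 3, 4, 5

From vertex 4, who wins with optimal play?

Max

A0 = {5}
A1: add {2} — 2 (Max) has 2→5.
A2: add {4} — 4 (Max) has 4→2.
A3 = A2; e.g. 1 (Min) can still go to 3. Fixed point.
4 ∈ A2, so Max can force the target.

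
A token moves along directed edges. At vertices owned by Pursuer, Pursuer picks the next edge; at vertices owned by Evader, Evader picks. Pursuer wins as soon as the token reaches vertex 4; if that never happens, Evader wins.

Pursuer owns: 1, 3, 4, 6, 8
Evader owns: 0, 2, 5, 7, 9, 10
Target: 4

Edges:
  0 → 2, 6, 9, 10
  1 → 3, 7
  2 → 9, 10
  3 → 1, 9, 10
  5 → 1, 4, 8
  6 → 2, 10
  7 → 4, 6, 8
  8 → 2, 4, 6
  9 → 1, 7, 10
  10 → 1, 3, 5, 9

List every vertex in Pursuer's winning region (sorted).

A0 = {4}
A1: add {8} — 8 (Pursuer) has 8→4.
A2 = A1; e.g. 0 (Evader) can still go to 2. Fixed point.
Pursuer's winning region = {4, 8}.

4, 8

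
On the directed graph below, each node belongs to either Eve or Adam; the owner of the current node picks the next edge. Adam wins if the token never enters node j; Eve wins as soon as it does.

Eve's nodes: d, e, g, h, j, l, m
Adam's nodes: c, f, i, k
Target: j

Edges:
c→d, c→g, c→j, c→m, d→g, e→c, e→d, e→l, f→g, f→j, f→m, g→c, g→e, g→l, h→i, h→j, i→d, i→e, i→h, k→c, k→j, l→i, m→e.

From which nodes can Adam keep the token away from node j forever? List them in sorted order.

A0 = {j}
A1: add {h} — h (Eve) has h→j.
A2 = A1; e.g. c (Adam) can still go to d. Fixed point.
Eve's attractor = {h, j}; Adam avoids the target exactly from the complement.

c, d, e, f, g, i, k, l, m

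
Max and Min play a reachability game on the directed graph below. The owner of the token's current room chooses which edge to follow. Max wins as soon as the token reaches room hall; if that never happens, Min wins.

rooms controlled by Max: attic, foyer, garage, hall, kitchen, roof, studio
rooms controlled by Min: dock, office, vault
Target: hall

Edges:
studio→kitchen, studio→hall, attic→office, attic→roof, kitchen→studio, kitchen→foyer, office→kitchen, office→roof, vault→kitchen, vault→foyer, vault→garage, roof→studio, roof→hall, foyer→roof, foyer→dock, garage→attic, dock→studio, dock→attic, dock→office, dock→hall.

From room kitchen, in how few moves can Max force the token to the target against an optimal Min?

A0 = {hall}
A1: add {roof, studio} — studio (Max) has studio→hall; roof (Max) has roof→hall.
A2: add {attic, foyer, kitchen} — attic (Max) has attic→roof; kitchen (Max) has kitchen→studio; foyer (Max) has foyer→roof.
kitchen enters the attractor at level 2, so Max can force the target in 2 moves from there.

2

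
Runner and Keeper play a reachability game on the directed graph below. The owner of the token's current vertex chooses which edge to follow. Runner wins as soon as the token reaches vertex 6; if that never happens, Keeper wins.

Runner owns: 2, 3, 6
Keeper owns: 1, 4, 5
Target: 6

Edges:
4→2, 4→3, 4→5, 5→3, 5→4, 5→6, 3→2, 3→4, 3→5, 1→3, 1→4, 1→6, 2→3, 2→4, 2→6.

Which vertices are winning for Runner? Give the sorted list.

A0 = {6}
A1: add {2} — 2 (Runner) has 2→6.
A2: add {3} — 3 (Runner) has 3→2.
A3 = A2; e.g. 1 (Keeper) can still go to 4. Fixed point.
Runner's winning region = {2, 3, 6}.

2, 3, 6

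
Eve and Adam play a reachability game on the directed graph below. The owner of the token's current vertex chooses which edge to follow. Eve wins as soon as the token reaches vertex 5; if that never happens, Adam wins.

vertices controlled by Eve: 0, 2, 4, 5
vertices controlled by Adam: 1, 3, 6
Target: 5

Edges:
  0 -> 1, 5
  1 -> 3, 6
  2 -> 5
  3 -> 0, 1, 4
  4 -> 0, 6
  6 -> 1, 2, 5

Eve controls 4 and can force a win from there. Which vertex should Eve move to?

0

A0 = {5}
A1: add {0, 2} — 0 (Eve) has 0→5; 2 (Eve) has 2→5.
A2: add {4} — 4 (Eve) has 4→0.
A3 = A2; e.g. 1 (Adam) can still go to 3. Fixed point.
From 4, successor 0 is in the attractor (rank 1); the other successor 6 is not.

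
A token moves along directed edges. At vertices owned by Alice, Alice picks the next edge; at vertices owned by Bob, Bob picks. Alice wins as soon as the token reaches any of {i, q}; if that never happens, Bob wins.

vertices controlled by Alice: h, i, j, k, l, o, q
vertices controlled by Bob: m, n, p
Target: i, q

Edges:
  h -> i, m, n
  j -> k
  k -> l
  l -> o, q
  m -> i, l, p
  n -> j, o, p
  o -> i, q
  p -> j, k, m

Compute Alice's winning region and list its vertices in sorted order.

h, i, j, k, l, o, q

A0 = {i, q}
A1: add {h, l, o} — h (Alice) has h→i; l (Alice) has l→q; o (Alice) has o→i.
A2: add {k} — k (Alice) has k→l.
A3: add {j} — j (Alice) has j→k.
A4 = A3; e.g. m (Bob) can still go to p. Fixed point.
Alice's winning region = {h, i, j, k, l, o, q}.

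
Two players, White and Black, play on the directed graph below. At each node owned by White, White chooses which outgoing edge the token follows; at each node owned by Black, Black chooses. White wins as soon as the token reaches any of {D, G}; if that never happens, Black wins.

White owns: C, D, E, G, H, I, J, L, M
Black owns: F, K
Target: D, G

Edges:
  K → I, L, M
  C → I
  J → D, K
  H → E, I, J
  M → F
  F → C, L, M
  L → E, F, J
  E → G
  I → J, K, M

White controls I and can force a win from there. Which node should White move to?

J

A0 = {D, G}
A1: add {E, J} — E (White) has E→G; J (White) has J→D.
A2: add {H, I, L} — H (White) has H→E; I (White) has I→J; L (White) has L→E.
A3: add {C} — C (White) has C→I.
A4 = A3; e.g. F (Black) can still go to M. Fixed point.
From I, successor J is in the attractor (rank 1); the other successors K, M are not.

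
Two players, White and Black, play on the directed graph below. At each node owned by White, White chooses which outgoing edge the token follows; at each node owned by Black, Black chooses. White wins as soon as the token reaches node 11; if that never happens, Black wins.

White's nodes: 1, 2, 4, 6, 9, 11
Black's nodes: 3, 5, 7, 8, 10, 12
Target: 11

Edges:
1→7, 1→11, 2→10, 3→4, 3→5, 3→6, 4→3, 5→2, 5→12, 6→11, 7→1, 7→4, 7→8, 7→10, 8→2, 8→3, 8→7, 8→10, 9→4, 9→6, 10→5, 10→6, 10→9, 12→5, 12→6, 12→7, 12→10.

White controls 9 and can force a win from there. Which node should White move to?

6

A0 = {11}
A1: add {1, 6} — 1 (White) has 1→11; 6 (White) has 6→11.
A2: add {9} — 9 (White) has 9→6.
A3 = A2; e.g. 2 (White) has no edge into A2. Fixed point.
From 9, successor 6 is in the attractor (rank 1); the other successor 4 is not.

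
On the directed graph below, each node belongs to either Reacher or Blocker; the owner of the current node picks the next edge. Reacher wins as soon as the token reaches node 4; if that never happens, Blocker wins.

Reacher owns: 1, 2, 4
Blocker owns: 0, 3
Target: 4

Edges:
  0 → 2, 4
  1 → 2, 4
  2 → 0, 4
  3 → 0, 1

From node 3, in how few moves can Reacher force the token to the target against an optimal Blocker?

3

A0 = {4}
A1: add {1, 2} — 1 (Reacher) has 1→4; 2 (Reacher) has 2→4.
A2: add {0} — 0 (Blocker): all of {2, 4} already in.
A3: add {3} — 3 (Blocker): all of {0, 1} already in.
A3 = all vertices. Fixed point.
3 enters the attractor at level 3, so Reacher can force the target in 3 moves from there.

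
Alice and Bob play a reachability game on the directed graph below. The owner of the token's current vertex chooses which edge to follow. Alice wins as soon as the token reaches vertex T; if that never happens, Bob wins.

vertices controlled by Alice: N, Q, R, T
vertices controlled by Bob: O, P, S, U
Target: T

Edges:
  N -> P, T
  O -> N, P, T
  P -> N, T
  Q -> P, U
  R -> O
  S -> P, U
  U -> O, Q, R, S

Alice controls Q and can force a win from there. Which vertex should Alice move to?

A0 = {T}
A1: add {N} — N (Alice) has N→T.
A2: add {P} — P (Bob): all of {N, T} already in.
A3: add {O, Q} — O (Bob): all of {N, P, T} already in; Q (Alice) has Q→P.
A4: add {R} — R (Alice) has R→O.
A5 = A4; e.g. S (Bob) can still go to U. Fixed point.
From Q, successor P is in the attractor (rank 2); the other successor U is not.

P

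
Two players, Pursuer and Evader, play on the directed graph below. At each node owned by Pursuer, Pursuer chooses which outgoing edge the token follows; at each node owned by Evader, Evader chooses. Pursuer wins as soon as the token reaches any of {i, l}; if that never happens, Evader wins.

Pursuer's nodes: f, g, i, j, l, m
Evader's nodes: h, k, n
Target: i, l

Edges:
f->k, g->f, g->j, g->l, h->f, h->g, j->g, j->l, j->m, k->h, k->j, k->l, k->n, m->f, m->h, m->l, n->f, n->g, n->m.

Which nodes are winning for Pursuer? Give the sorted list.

g, i, j, l, m

A0 = {i, l}
A1: add {g, j, m} — g (Pursuer) has g→l; j (Pursuer) has j→l; m (Pursuer) has m→l.
A2 = A1; e.g. f (Pursuer) has no edge into A1. Fixed point.
Pursuer's winning region = {g, i, j, l, m}.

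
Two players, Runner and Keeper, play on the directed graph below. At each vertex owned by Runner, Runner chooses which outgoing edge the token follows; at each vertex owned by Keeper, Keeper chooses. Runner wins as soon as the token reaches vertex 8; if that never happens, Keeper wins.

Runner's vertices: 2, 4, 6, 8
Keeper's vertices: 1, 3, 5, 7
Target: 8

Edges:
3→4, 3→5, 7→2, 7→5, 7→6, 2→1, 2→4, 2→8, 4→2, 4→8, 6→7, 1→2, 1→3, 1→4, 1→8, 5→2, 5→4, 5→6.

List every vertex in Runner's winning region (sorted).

A0 = {8}
A1: add {2, 4} — 2 (Runner) has 2→8; 4 (Runner) has 4→8.
A2 = A1; e.g. 1 (Keeper) can still go to 3. Fixed point.
Runner's winning region = {2, 4, 8}.

2, 4, 8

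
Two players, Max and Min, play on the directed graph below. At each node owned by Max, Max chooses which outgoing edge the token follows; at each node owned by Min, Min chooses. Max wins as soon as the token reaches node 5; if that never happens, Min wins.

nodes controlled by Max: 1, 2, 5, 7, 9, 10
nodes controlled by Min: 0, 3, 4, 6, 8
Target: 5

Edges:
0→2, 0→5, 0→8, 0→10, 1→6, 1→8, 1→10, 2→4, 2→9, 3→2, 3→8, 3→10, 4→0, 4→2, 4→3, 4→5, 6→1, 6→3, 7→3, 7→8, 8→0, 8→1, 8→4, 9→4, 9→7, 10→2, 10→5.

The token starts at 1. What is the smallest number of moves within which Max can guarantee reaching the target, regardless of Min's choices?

A0 = {5}
A1: add {10} — 10 (Max) has 10→5.
A2: add {1} — 1 (Max) has 1→10.
A3 = A2; e.g. 0 (Min) can still go to 2. Fixed point.
1 enters the attractor at level 2, so Max can force the target in 2 moves from there.

2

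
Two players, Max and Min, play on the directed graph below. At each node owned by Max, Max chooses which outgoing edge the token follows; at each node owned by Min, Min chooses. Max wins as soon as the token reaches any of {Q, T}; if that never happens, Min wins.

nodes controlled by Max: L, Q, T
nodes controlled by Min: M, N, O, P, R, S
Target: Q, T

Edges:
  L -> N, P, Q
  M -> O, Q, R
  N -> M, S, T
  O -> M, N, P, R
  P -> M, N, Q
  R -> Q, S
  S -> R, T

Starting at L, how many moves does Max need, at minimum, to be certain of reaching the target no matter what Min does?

A0 = {Q, T}
A1: add {L} — L (Max) has L→Q.
A2 = A1; e.g. M (Min) can still go to O. Fixed point.
L enters the attractor at level 1, so Max can force the target in 1 move from there.

1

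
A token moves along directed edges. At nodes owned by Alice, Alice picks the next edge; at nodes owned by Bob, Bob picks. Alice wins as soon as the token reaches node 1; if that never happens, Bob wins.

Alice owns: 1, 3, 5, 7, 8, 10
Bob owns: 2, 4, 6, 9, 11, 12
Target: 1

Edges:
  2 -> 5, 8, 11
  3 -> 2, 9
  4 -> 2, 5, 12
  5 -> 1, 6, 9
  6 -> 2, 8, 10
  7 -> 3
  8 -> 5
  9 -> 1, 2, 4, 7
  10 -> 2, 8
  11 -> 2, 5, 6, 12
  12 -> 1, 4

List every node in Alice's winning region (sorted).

A0 = {1}
A1: add {5} — 5 (Alice) has 5→1.
A2: add {8} — 8 (Alice) has 8→5.
A3: add {10} — 10 (Alice) has 10→8.
A4 = A3; e.g. 2 (Bob) can still go to 11. Fixed point.
Alice's winning region = {1, 5, 8, 10}.

1, 5, 8, 10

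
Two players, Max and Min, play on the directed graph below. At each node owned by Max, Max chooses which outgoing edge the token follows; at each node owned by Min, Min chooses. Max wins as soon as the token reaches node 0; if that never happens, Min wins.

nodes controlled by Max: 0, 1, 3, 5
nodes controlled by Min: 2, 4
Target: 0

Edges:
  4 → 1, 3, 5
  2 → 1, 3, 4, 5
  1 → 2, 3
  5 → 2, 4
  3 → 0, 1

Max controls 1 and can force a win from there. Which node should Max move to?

3

A0 = {0}
A1: add {3} — 3 (Max) has 3→0.
A2: add {1} — 1 (Max) has 1→3.
A3 = A2; e.g. 2 (Min) can still go to 4. Fixed point.
From 1, successor 3 is in the attractor (rank 1); the other successor 2 is not.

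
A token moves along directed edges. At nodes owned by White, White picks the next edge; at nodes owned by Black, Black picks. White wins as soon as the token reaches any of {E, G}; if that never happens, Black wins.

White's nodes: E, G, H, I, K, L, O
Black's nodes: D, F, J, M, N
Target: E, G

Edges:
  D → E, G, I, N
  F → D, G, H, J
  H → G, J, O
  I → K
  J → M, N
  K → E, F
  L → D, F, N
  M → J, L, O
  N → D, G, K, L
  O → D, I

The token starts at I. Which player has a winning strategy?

White

A0 = {E, G}
A1: add {H, K} — H (White) has H→G; K (White) has K→E.
A2: add {I} — I (White) has I→K.
I ∈ A2, so White can force the target.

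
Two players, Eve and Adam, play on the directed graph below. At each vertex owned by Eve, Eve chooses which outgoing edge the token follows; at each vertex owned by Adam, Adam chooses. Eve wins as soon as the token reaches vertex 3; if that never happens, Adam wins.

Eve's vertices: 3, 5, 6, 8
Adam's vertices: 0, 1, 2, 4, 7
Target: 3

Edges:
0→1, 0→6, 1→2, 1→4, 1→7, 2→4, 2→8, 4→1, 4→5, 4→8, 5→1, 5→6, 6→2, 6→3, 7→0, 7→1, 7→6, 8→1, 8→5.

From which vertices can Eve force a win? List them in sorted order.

3, 5, 6, 8

A0 = {3}
A1: add {6} — 6 (Eve) has 6→3.
A2: add {5} — 5 (Eve) has 5→6.
A3: add {8} — 8 (Eve) has 8→5.
A4 = A3; e.g. 0 (Adam) can still go to 1. Fixed point.
Eve's winning region = {3, 5, 6, 8}.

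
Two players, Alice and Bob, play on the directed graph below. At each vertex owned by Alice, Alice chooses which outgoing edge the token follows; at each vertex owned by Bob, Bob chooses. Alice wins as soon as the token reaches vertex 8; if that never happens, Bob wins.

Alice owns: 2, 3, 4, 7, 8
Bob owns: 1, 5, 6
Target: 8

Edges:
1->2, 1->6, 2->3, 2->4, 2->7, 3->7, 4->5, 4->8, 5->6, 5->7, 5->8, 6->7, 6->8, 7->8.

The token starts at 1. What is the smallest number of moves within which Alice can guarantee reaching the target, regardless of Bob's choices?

A0 = {8}
A1: add {4, 7} — 4 (Alice) has 4→8; 7 (Alice) has 7→8.
A2: add {2, 3, 6} — 2 (Alice) has 2→4; 3 (Alice) has 3→7; 6 (Bob): all of {7, 8} already in.
A3: add {1, 5} — 1 (Bob): all of {2, 6} already in; 5 (Bob): all of {6, 7, 8} already in.
A3 = all vertices. Fixed point.
1 enters the attractor at level 3, so Alice can force the target in 3 moves from there.

3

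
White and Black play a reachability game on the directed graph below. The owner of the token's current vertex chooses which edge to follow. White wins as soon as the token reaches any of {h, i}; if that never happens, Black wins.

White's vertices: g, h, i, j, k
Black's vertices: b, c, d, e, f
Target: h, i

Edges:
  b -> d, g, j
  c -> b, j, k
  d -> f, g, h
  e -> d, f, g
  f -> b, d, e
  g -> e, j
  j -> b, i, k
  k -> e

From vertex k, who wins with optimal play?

Black

A0 = {h, i}
A1: add {j} — j (White) has j→i.
A2: add {g} — g (White) has g→j.
A3 = A2; e.g. b (Black) can still go to d. Fixed point.
k never enters the attractor, so Black can avoid the target forever.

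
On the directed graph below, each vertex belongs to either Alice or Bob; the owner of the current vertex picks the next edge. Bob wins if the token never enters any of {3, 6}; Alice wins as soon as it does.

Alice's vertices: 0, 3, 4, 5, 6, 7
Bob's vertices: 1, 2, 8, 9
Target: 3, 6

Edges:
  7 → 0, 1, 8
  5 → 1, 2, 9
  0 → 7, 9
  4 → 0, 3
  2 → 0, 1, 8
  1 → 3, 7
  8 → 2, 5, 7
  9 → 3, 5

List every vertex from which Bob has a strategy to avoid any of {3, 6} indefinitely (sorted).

0, 1, 2, 5, 7, 8, 9

A0 = {3, 6}
A1: add {4} — 4 (Alice) has 4→3.
A2 = A1; e.g. 0 (Alice) has no edge into A1. Fixed point.
Alice's attractor = {3, 4, 6}; Bob avoids the target exactly from the complement.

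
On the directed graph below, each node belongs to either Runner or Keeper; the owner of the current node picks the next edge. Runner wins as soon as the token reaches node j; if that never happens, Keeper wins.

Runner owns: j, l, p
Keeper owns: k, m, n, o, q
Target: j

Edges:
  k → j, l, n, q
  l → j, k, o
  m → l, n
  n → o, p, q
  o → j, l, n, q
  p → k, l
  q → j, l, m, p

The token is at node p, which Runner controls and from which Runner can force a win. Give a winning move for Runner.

l

A0 = {j}
A1: add {l} — l (Runner) has l→j.
A2: add {p} — p (Runner) has p→l.
A3 = A2; e.g. k (Keeper) can still go to n. Fixed point.
From p, successor l is in the attractor (rank 1); the other successor k is not.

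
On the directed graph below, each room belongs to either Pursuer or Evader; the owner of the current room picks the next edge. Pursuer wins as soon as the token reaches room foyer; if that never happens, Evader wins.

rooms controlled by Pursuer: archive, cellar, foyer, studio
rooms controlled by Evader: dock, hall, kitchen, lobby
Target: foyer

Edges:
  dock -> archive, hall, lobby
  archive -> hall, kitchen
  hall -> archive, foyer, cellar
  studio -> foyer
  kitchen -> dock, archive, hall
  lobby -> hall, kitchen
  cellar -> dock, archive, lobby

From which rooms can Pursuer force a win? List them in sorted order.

foyer, studio

A0 = {foyer}
A1: add {studio} — studio (Pursuer) has studio→foyer.
A2 = A1; e.g. dock (Evader) can still go to archive. Fixed point.
Pursuer's winning region = {foyer, studio}.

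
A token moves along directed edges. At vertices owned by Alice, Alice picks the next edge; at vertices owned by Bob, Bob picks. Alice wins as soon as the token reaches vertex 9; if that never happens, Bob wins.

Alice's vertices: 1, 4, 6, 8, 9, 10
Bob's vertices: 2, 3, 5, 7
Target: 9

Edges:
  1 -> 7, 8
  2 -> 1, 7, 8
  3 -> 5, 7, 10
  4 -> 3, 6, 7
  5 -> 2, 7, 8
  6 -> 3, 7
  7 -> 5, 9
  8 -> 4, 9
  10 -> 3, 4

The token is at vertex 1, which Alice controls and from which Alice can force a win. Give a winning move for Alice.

8

A0 = {9}
A1: add {8} — 8 (Alice) has 8→9.
A2: add {1} — 1 (Alice) has 1→8.
A3 = A2; e.g. 2 (Bob) can still go to 7. Fixed point.
From 1, successor 8 is in the attractor (rank 1); the other successor 7 is not.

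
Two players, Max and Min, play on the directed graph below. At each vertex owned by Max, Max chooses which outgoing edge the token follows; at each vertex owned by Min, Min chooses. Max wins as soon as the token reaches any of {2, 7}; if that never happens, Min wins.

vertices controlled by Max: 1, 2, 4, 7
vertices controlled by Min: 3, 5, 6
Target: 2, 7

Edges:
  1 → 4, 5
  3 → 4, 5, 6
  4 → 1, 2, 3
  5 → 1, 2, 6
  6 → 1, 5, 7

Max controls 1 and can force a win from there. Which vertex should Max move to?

A0 = {2, 7}
A1: add {4} — 4 (Max) has 4→2.
A2: add {1} — 1 (Max) has 1→4.
A3 = A2; e.g. 3 (Min) can still go to 5. Fixed point.
From 1, successor 4 is in the attractor (rank 1); the other successor 5 is not.

4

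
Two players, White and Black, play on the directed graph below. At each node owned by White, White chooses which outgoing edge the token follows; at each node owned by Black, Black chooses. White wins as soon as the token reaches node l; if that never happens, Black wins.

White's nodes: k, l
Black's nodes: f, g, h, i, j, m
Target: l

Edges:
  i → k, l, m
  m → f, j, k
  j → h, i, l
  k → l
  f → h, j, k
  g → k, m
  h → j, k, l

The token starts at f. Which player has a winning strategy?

A0 = {l}
A1: add {k} — k (White) has k→l.
A2 = A1; e.g. f (Black) can still go to h. Fixed point.
f never enters the attractor, so Black can avoid the target forever.

Black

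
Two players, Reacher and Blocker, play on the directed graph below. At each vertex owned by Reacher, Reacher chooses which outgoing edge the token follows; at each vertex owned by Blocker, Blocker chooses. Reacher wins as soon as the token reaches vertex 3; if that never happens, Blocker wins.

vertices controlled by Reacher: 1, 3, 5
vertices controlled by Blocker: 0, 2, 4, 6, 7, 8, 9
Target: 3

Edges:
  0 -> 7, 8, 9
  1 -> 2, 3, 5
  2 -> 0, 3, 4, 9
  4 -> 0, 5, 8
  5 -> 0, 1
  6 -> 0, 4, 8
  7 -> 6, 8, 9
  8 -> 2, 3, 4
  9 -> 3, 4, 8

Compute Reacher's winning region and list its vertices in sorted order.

A0 = {3}
A1: add {1} — 1 (Reacher) has 1→3.
A2: add {5} — 5 (Reacher) has 5→1.
A3 = A2; e.g. 0 (Blocker) can still go to 7. Fixed point.
Reacher's winning region = {1, 3, 5}.

1, 3, 5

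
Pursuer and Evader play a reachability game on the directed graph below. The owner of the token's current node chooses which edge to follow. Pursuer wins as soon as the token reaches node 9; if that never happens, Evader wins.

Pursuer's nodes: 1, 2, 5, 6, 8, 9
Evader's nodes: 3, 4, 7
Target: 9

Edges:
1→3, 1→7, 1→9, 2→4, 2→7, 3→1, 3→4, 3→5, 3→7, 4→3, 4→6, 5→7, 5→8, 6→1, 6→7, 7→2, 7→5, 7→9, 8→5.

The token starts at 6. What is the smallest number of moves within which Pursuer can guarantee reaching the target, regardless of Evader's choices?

A0 = {9}
A1: add {1} — 1 (Pursuer) has 1→9.
A2: add {6} — 6 (Pursuer) has 6→1.
A3 = A2; e.g. 2 (Pursuer) has no edge into A2. Fixed point.
6 enters the attractor at level 2, so Pursuer can force the target in 2 moves from there.

2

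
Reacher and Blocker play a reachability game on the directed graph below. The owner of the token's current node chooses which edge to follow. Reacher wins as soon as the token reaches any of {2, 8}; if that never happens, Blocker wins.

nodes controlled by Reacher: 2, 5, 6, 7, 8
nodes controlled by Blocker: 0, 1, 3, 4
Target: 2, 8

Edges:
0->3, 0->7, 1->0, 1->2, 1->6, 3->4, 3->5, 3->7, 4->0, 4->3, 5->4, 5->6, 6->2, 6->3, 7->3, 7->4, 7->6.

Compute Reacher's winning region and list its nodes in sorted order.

A0 = {2, 8}
A1: add {6} — 6 (Reacher) has 6→2.
A2: add {5, 7} — 5 (Reacher) has 5→6; 7 (Reacher) has 7→6.
A3 = A2; e.g. 0 (Blocker) can still go to 3. Fixed point.
Reacher's winning region = {2, 5, 6, 7, 8}.

2, 5, 6, 7, 8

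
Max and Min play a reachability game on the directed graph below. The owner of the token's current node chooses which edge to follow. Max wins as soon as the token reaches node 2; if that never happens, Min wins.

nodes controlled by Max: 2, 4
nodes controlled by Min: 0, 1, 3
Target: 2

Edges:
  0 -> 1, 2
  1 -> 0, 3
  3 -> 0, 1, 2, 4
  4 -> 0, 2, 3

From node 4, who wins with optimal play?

Max

A0 = {2}
A1: add {4} — 4 (Max) has 4→2.
A2 = A1; e.g. 0 (Min) can still go to 1. Fixed point.
4 ∈ A1, so Max can force the target.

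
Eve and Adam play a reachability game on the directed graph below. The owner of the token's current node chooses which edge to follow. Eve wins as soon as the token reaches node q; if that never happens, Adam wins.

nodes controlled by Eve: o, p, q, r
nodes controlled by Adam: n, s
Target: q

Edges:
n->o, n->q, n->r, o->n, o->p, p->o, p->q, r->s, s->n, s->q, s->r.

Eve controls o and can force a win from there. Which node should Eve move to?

p

A0 = {q}
A1: add {p} — p (Eve) has p→q.
A2: add {o} — o (Eve) has o→p.
A3 = A2; e.g. n (Adam) can still go to r. Fixed point.
From o, successor p is in the attractor (rank 1); the other successor n is not.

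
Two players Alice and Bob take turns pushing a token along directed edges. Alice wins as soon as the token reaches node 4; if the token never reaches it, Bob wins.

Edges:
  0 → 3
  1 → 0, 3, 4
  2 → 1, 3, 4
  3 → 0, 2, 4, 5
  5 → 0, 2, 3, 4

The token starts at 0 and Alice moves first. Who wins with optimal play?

Bob

Track states (vertex, player-to-move).
A0 = {(4,Alice), (4,Bob)}
A1: add {(1,Alice), (2,Alice), (3,Alice), (5,Alice)}.
A2: add {(0,Bob), (2,Bob)}.
A3 = A2; e.g. (0,Alice) stays out. (0,Alice) never enters ⇒ Bob avoids the target.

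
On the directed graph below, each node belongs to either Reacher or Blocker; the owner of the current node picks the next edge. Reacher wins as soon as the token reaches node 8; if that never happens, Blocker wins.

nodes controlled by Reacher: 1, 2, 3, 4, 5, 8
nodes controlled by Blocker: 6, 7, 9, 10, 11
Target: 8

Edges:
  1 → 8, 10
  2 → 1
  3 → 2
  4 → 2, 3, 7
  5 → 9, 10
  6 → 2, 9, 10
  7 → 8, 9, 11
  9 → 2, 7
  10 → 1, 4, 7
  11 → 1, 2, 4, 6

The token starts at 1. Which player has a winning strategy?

A0 = {8}
A1: add {1} — 1 (Reacher) has 1→8.
1 ∈ A1, so Reacher can force the target.

Reacher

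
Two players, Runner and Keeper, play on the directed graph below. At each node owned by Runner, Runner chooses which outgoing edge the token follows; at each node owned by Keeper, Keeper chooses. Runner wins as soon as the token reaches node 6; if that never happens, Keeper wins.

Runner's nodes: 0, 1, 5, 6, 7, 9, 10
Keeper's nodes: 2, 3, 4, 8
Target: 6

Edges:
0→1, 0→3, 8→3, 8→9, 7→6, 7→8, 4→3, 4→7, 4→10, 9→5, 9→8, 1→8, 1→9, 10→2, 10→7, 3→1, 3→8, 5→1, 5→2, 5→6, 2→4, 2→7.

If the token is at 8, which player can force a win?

Keeper

A0 = {6}
A1: add {5, 7} — 5 (Runner) has 5→6; 7 (Runner) has 7→6.
A2: add {9, 10} — 9 (Runner) has 9→5; 10 (Runner) has 10→7.
A3: add {1} — 1 (Runner) has 1→9.
A4: add {0} — 0 (Runner) has 0→1.
A5 = A4; e.g. 2 (Keeper) can still go to 4. Fixed point.
8 never enters the attractor, so Keeper can avoid the target forever.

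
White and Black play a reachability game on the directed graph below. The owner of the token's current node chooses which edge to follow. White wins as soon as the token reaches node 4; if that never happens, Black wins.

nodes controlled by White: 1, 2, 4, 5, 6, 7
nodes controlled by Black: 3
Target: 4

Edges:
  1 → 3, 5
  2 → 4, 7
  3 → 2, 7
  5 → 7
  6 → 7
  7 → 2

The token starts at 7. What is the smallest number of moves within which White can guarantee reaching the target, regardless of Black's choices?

A0 = {4}
A1: add {2} — 2 (White) has 2→4.
A2: add {7} — 7 (White) has 7→2.
7 enters the attractor at level 2, so White can force the target in 2 moves from there.

2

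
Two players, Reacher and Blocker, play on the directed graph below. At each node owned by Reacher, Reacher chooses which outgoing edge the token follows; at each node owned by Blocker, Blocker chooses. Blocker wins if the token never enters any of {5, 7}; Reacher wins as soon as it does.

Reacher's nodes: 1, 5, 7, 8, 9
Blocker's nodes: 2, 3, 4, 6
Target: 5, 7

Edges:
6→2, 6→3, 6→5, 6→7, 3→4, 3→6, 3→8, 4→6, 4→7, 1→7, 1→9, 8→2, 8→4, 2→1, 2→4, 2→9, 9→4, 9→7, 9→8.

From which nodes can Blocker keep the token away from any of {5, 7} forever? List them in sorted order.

A0 = {5, 7}
A1: add {1, 9} — 1 (Reacher) has 1→7; 9 (Reacher) has 9→7.
A2 = A1; e.g. 2 (Blocker) can still go to 4. Fixed point.
Reacher's attractor = {1, 5, 7, 9}; Blocker avoids the target exactly from the complement.

2, 3, 4, 6, 8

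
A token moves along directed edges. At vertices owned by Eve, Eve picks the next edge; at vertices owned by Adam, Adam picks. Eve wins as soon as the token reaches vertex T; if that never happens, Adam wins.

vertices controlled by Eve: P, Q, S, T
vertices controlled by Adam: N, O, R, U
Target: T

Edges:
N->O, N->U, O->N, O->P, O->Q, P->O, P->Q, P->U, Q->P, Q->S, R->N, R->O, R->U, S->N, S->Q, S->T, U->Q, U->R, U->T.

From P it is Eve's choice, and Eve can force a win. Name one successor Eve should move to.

A0 = {T}
A1: add {S} — S (Eve) has S→T.
A2: add {Q} — Q (Eve) has Q→S.
A3: add {P} — P (Eve) has P→Q.
A4 = A3; e.g. N (Adam) can still go to O. Fixed point.
From P, successor Q is in the attractor (rank 2); the other successors O, U are not.

Q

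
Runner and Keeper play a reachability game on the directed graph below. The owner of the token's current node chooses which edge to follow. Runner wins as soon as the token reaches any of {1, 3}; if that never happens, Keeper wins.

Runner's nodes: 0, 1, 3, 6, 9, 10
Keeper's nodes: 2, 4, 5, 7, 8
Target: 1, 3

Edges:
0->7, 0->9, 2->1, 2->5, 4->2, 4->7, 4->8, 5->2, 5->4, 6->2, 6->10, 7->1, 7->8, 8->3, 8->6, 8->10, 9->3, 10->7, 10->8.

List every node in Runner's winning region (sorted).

A0 = {1, 3}
A1: add {9} — 9 (Runner) has 9→3.
A2: add {0} — 0 (Runner) has 0→9.
A3 = A2; e.g. 2 (Keeper) can still go to 5. Fixed point.
Runner's winning region = {0, 1, 3, 9}.

0, 1, 3, 9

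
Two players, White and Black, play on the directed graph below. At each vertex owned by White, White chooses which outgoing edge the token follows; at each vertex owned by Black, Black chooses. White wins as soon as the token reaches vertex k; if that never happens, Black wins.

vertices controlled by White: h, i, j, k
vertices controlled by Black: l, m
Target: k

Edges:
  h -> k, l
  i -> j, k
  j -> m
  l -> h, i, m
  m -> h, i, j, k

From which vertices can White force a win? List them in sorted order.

A0 = {k}
A1: add {h, i} — h (White) has h→k; i (White) has i→k.
A2 = A1; e.g. j (White) has no edge into A1. Fixed point.
White's winning region = {h, i, k}.

h, i, k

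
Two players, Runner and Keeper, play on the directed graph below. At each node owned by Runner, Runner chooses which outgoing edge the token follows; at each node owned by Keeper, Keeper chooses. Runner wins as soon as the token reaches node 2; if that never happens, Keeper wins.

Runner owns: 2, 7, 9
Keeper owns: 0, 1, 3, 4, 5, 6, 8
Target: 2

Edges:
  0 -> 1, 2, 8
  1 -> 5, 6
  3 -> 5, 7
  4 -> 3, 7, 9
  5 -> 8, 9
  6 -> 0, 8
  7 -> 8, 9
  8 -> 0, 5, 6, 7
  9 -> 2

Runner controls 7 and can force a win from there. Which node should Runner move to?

9

A0 = {2}
A1: add {9} — 9 (Runner) has 9→2.
A2: add {7} — 7 (Runner) has 7→9.
A3 = A2; e.g. 0 (Keeper) can still go to 1. Fixed point.
From 7, successor 9 is in the attractor (rank 1); the other successor 8 is not.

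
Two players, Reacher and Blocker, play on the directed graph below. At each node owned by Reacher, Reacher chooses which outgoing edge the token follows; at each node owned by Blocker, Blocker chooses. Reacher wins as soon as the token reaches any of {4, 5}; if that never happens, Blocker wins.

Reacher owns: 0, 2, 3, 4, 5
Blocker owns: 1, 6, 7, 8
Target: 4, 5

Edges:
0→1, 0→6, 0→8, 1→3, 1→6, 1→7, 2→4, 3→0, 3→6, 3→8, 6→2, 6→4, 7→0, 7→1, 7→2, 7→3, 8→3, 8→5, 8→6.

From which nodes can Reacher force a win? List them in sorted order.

A0 = {4, 5}
A1: add {2} — 2 (Reacher) has 2→4.
A2: add {6} — 6 (Blocker): all of {2, 4} already in.
A3: add {0, 3} — 0 (Reacher) has 0→6; 3 (Reacher) has 3→6.
A4: add {8} — 8 (Blocker): all of {3, 5, 6} already in.
A5 = A4; e.g. 1 (Blocker) can still go to 7. Fixed point.
Reacher's winning region = {0, 2, 3, 4, 5, 6, 8}.

0, 2, 3, 4, 5, 6, 8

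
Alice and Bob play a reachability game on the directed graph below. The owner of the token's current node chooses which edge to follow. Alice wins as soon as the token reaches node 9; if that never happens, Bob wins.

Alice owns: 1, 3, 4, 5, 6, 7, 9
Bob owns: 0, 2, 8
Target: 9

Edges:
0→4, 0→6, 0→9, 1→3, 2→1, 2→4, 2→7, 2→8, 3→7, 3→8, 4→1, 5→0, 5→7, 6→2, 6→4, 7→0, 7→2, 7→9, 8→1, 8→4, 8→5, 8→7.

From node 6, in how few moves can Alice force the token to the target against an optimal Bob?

A0 = {9}
A1: add {7} — 7 (Alice) has 7→9.
A2: add {3, 5} — 3 (Alice) has 3→7; 5 (Alice) has 5→7.
A3: add {1} — 1 (Alice) has 1→3.
A4: add {4} — 4 (Alice) has 4→1.
A5: add {6, 8} — 6 (Alice) has 6→4; 8 (Bob): all of {1, 4, 5, 7} already in.
6 enters the attractor at level 5, so Alice can force the target in 5 moves from there.

5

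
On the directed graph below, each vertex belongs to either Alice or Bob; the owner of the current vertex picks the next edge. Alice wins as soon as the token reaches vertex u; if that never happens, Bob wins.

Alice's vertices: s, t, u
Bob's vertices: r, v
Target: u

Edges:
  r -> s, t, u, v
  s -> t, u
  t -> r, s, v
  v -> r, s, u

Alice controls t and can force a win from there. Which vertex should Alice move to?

s

A0 = {u}
A1: add {s} — s (Alice) has s→u.
A2: add {t} — t (Alice) has t→s.
A3 = A2; e.g. r (Bob) can still go to v. Fixed point.
From t, successor s is in the attractor (rank 1); the other successors r, v are not.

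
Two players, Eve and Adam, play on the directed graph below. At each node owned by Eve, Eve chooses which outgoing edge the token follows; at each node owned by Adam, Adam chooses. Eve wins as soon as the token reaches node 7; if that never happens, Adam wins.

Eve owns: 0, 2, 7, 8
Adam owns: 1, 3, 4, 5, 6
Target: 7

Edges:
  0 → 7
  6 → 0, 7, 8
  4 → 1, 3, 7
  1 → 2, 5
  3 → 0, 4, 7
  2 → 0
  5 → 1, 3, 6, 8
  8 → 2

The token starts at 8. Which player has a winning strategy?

A0 = {7}
A1: add {0} — 0 (Eve) has 0→7.
A2: add {2} — 2 (Eve) has 2→0.
A3: add {8} — 8 (Eve) has 8→2.
8 ∈ A3, so Eve can force the target.

Eve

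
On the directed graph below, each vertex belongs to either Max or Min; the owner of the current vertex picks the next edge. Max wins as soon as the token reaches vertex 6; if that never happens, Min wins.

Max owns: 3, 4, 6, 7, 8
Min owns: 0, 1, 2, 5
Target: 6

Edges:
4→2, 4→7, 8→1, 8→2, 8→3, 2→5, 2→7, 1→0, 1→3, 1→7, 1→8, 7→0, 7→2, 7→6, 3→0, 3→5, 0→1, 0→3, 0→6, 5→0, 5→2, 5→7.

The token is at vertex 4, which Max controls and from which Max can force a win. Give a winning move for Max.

A0 = {6}
A1: add {7} — 7 (Max) has 7→6.
A2: add {4} — 4 (Max) has 4→7.
A3 = A2; e.g. 0 (Min) can still go to 1. Fixed point.
From 4, successor 7 is in the attractor (rank 1); the other successor 2 is not.

7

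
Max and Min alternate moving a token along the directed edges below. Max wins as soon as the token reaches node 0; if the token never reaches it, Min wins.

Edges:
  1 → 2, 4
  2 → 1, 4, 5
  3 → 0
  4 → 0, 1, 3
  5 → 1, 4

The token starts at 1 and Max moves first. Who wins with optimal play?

Min

Track states (vertex, player-to-move).
A0 = {(0,Max), (0,Min)}
A1: add {(3,Max), (3,Min), (4,Max)}.
A2 = A1; e.g. (1,Max) stays out. (1,Max) never enters ⇒ Min avoids the target.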